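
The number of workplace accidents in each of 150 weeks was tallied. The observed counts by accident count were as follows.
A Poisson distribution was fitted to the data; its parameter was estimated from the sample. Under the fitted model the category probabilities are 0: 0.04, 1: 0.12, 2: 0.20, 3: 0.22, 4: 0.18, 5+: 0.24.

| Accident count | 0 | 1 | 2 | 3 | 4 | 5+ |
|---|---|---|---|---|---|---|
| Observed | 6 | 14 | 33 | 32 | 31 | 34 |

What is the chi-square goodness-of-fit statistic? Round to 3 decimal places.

1.923

Expected counts E_i = n·p_i: 150×0.04 = 6, 150×0.12 = 18, 150×0.20 = 30, 150×0.22 = 33, 150×0.18 = 27, 150×0.24 = 36.
0: (6 − 6)²/6 = 0/6 = 0.0000
1: (14 − 18)²/18 = 16/18 = 0.8889
2: (33 − 30)²/30 = 9/30 = 0.3000
3: (32 − 33)²/33 = 1/33 = 0.0303
4: (31 − 27)²/27 = 16/27 = 0.5926
5+: (34 − 36)²/36 = 4/36 = 0.1111
Sum = 1.923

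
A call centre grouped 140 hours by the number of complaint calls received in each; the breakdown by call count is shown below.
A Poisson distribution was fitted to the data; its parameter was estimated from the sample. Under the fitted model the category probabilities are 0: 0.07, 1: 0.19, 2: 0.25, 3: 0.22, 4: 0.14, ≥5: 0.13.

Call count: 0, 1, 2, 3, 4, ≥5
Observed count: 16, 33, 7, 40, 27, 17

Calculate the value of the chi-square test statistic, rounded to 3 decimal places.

33.483

Expected counts E_i = n·p_i: 140×0.07 = 9.8, 140×0.19 = 26.6, 140×0.25 = 35, 140×0.22 = 30.8, 140×0.14 = 19.6, 140×0.13 = 18.2.
χ² = (16−9.8)²/9.8 + (33−26.6)²/26.6 + (7−35)²/35 + (40−30.8)²/30.8 + (27−19.6)²/19.6 + (17−18.2)²/18.2
   = 3.9224 + 1.5398 + 22.4000 + 2.7481 + 2.7939 + 0.0791
Sum = 33.483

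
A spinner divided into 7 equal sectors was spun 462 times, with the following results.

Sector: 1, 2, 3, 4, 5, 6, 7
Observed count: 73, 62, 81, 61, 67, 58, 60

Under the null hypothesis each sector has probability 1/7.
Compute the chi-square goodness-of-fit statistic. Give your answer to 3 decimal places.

Under H₀ each category has probability 1/7, so each expected count is 462/7 = 66.
1: (73 − 66)²/66 = 49/66 = 0.7424
2: (62 − 66)²/66 = 16/66 = 0.2424
3: (81 − 66)²/66 = 225/66 = 3.4091
4: (61 − 66)²/66 = 25/66 = 0.3788
5: (67 − 66)²/66 = 1/66 = 0.0152
6: (58 − 66)²/66 = 64/66 = 0.9697
7: (60 − 66)²/66 = 36/66 = 0.5455
Sum = 6.303

6.303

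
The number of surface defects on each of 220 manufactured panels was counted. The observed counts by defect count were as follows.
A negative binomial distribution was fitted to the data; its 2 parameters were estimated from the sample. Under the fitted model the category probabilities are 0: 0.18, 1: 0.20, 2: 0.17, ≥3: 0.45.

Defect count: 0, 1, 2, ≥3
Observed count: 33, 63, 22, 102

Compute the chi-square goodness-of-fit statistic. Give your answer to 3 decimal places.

Expected counts E_i = n·p_i: 220×0.18 = 39.6, 220×0.20 = 44, 220×0.17 = 37.4, 220×0.45 = 99.
cat         O        E   (O−E)²/E
0          33     39.6     1.1000
1          63       44     8.2045
2          22     37.4     6.3412
≥3        102       99     0.0909
Sum = 15.737

15.737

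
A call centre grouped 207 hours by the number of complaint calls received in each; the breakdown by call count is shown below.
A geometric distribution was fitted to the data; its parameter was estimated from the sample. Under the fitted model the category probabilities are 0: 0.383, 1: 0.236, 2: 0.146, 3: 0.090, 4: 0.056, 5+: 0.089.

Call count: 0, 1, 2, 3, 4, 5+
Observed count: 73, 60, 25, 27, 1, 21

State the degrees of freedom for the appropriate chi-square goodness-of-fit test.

4

There are k = 6 categories and 1 parameter estimated from the data, so df = 6 − 1 − 1 = 4.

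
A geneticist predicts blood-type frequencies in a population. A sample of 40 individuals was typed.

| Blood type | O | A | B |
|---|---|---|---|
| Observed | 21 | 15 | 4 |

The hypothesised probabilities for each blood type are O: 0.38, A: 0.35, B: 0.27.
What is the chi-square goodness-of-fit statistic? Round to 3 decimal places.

Expected counts E_i = n·p_i: 40×0.38 = 15.2, 40×0.35 = 14, 40×0.27 = 10.8.
cat         O        E   (O−E)²/E
O          21     15.2     2.2132
A          15       14     0.0714
B           4     10.8     4.2815
Sum = 6.566

6.566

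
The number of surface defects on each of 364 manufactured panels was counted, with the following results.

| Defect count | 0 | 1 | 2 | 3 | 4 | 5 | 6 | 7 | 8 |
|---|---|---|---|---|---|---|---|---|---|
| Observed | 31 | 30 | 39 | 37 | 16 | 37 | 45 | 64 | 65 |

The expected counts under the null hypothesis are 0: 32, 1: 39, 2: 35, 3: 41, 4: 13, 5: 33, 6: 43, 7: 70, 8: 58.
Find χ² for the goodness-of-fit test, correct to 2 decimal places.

5.58

cat         O        E   (O−E)²/E
0          31       32      0.031
1          30       39      2.077
2          39       35      0.457
3          37       41      0.390
4          16       13      0.692
5          37       33      0.485
6          45       43      0.093
7          64       70      0.514
8          65       58      0.845
Sum = 5.58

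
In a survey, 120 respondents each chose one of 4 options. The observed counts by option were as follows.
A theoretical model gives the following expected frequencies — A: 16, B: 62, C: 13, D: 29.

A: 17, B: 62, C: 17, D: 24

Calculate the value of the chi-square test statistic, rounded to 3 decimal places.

cat         O        E   (O−E)²/E
A          17       16     0.0625
B          62       62     0.0000
C          17       13     1.2308
D          24       29     0.8621
Sum = 2.155

2.155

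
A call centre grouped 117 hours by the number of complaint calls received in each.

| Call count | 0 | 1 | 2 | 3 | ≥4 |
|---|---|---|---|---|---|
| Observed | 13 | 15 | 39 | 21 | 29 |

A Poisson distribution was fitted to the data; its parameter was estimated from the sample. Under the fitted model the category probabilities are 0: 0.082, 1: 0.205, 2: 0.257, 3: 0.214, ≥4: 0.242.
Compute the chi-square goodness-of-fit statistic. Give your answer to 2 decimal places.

7.90

Expected counts E_i = n·p_i: 117×0.082 = 9.594, 117×0.205 = 23.985, 117×0.257 = 30.069, 117×0.214 = 25.038, 117×0.242 = 28.314.
0: (13 − 9.594)²/9.594 = 11.600836/9.594 = 1.209
1: (15 − 23.985)²/23.985 = 80.730225/23.985 = 3.366
2: (39 − 30.069)²/30.069 = 79.762761/30.069 = 2.653
3: (21 − 25.038)²/25.038 = 16.305444/25.038 = 0.651
≥4: (29 − 28.314)²/28.314 = 0.470596/28.314 = 0.017
Sum = 7.90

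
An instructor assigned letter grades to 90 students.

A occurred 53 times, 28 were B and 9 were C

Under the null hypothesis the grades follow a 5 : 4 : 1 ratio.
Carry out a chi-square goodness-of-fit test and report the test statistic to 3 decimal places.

Ratio total = 10. Expected counts: 90×5/10 = 45, 90×4/10 = 36, 90×1/10 = 9.
cat         O        E   (O−E)²/E
A          53       45     1.4222
B          28       36     1.7778
C           9        9     0.0000
Sum = 3.200

3.200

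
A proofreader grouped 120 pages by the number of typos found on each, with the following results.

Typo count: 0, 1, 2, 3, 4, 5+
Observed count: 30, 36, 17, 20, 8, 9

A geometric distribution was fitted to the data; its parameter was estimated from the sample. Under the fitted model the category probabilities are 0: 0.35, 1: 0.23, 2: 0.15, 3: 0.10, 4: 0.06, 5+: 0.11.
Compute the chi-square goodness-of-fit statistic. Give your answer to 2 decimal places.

12.80

Expected counts E_i = n·p_i: 120×0.35 = 42, 120×0.23 = 27.6, 120×0.15 = 18, 120×0.10 = 12, 120×0.06 = 7.2, 120×0.11 = 13.2.
χ² = (30−42)²/42 + (36−27.6)²/27.6 + (17−18)²/18 + (20−12)²/12 + (8−7.2)²/7.2 + (9−13.2)²/13.2
   = 3.429 + 2.557 + 0.056 + 5.333 + 0.089 + 1.336
Sum = 12.80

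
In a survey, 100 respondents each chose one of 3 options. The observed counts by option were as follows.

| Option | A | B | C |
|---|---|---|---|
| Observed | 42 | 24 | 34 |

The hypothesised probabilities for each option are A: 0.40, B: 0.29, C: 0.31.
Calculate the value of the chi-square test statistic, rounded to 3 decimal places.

Expected counts E_i = n·p_i: 100×0.40 = 40, 100×0.29 = 29, 100×0.31 = 31.
χ² = (42−40)²/40 + (24−29)²/29 + (34−31)²/31
   = 0.1000 + 0.8621 + 0.2903
Sum = 1.252

1.252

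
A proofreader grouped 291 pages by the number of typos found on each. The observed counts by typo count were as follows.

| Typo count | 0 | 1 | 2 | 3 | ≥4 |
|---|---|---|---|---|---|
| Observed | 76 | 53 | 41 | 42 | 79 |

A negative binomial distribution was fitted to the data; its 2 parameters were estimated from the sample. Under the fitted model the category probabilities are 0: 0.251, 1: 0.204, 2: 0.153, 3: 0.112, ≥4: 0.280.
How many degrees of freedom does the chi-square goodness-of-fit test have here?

2

There are k = 5 categories and 2 parameters estimated from the data, so df = 5 − 1 − 2 = 2.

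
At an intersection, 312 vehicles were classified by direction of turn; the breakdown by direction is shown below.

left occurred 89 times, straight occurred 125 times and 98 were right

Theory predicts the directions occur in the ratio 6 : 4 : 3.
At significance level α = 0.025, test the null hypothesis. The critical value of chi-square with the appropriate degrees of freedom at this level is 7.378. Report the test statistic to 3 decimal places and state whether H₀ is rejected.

Ratio total = 13. Expected counts: 312×6/13 = 144, 312×4/13 = 96, 312×3/13 = 72.
χ² = (89−144)²/144 + (125−96)²/96 + (98−72)²/72
   = 21.0069 + 8.7604 + 9.3889
Sum = 39.156
df = 2. Since 39.156 > 7.378, we reject H₀.

39.156; reject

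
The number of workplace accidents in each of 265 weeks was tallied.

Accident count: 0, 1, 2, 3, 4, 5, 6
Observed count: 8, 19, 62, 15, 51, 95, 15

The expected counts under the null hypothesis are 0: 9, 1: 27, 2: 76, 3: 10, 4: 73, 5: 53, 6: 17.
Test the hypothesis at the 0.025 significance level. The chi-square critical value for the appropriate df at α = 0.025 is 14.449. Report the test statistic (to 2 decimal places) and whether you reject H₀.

χ² = (8−9)²/9 + (19−27)²/27 + (62−76)²/76 + (15−10)²/10 + (51−73)²/73 + (95−53)²/53 + (15−17)²/17
   = 0.111 + 2.370 + 2.579 + 2.500 + 6.630 + 33.283 + 0.235
Sum = 47.71
df = 6. Since 47.71 > 14.449, we reject H₀.

47.71; reject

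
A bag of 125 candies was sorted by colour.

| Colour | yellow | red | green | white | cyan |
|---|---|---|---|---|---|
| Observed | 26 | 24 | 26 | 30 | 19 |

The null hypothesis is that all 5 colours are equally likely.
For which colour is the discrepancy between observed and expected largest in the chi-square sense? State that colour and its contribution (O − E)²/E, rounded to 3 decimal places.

Expected count for each of the 5 categories: 125/5 = 25.
yellow: (26 − 25)²/25 = 1/25 = 0.0400
red: (24 − 25)²/25 = 1/25 = 0.0400
green: (26 − 25)²/25 = 1/25 = 0.0400
white: (30 − 25)²/25 = 25/25 = 1.0000
cyan: (19 − 25)²/25 = 36/25 = 1.4400
The largest term is for cyan: 1.440.

cyan, 1.440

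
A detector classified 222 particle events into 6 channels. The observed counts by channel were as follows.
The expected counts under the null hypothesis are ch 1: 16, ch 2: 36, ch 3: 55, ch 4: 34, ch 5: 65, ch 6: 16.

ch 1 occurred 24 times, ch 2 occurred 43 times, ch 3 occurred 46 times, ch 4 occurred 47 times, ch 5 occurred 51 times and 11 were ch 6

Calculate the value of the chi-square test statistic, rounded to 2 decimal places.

ch 1: (24 − 16)²/16 = 64/16 = 4.000
ch 2: (43 − 36)²/36 = 49/36 = 1.361
ch 3: (46 − 55)²/55 = 81/55 = 1.473
ch 4: (47 − 34)²/34 = 169/34 = 4.971
ch 5: (51 − 65)²/65 = 196/65 = 3.015
ch 6: (11 − 16)²/16 = 25/16 = 1.563
Sum = 16.38

16.38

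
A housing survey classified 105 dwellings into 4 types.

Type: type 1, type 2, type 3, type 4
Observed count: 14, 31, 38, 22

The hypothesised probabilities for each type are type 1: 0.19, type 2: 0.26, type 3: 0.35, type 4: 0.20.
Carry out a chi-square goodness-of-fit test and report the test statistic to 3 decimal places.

2.366

Expected counts E_i = n·p_i: 105×0.19 = 19.95, 105×0.26 = 27.3, 105×0.35 = 36.75, 105×0.20 = 21.
cat         O        E   (O−E)²/E
type 1     14    19.95     1.7746
type 2     31     27.3     0.5015
type 3     38    36.75     0.0425
type 4     22       21     0.0476
Sum = 2.366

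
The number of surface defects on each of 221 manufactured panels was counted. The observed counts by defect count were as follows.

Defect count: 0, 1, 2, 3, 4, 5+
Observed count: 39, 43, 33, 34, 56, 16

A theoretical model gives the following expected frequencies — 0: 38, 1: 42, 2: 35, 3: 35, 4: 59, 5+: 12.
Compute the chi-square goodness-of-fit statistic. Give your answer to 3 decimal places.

1.679

0: (39 − 38)²/38 = 1/38 = 0.0263
1: (43 − 42)²/42 = 1/42 = 0.0238
2: (33 − 35)²/35 = 4/35 = 0.1143
3: (34 − 35)²/35 = 1/35 = 0.0286
4: (56 − 59)²/59 = 9/59 = 0.1525
5+: (16 − 12)²/12 = 16/12 = 1.3333
Sum = 1.679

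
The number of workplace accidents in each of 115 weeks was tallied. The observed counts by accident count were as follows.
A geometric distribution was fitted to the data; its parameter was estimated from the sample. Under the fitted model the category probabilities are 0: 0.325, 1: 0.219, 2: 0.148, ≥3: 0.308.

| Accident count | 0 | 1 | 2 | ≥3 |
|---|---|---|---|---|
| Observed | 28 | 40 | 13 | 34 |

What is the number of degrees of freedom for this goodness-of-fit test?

There are k = 4 categories and 1 parameter estimated from the data, so df = 4 − 1 − 1 = 2.

2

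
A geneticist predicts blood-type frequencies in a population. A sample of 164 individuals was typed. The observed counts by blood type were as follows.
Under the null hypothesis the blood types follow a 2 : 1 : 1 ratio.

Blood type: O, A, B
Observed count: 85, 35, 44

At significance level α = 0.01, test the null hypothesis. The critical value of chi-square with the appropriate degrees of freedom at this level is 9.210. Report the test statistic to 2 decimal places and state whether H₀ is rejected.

Ratio total = 4. Expected counts: 164×2/4 = 82, 164×1/4 = 41, 164×1/4 = 41.
χ² = (85−82)²/82 + (35−41)²/41 + (44−41)²/41
   = 0.110 + 0.878 + 0.220
Sum = 1.21
df = 2. Since 1.21 < 9.210, we do not reject H₀.

1.21; do not reject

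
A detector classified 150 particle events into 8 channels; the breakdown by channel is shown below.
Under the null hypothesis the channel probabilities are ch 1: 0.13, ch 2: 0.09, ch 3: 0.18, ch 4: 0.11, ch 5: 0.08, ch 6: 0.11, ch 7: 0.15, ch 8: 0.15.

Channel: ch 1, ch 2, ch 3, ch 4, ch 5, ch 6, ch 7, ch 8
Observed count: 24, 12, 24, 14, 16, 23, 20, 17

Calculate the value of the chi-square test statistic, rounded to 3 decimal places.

7.433

Expected counts E_i = n·p_i: 150×0.13 = 19.5, 150×0.09 = 13.5, 150×0.18 = 27, 150×0.11 = 16.5, 150×0.08 = 12, 150×0.11 = 16.5, 150×0.15 = 22.5, 150×0.15 = 22.5.
χ² = (24−19.5)²/19.5 + (12−13.5)²/13.5 + (24−27)²/27 + (14−16.5)²/16.5 + (16−12)²/12 + (23−16.5)²/16.5 + (20−22.5)²/22.5 + (17−22.5)²/22.5
   = 1.0385 + 0.1667 + 0.3333 + 0.3788 + 1.3333 + 2.5606 + 0.2778 + 1.3444
Sum = 7.433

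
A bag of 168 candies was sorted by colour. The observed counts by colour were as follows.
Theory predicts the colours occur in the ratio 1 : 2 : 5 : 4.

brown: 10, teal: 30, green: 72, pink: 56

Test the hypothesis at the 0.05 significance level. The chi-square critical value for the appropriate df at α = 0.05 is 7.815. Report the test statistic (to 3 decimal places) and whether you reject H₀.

1.343; do not reject

Ratio total = 12. Expected counts: 168×1/12 = 14, 168×2/12 = 28, 168×5/12 = 70, 168×4/12 = 56.
cat         O        E   (O−E)²/E
brown      10       14     1.1429
teal       30       28     0.1429
green      72       70     0.0571
pink       56       56     0.0000
Sum = 1.343
df = 3. Since 1.343 < 7.815, we do not reject H₀.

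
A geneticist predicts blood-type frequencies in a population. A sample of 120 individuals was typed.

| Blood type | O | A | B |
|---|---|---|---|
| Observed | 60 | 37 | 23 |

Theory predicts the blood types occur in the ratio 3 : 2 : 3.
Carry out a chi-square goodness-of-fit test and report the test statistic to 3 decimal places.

17.389

Ratio total = 8. Expected counts: 120×3/8 = 45, 120×2/8 = 30, 120×3/8 = 45.
O: (60 − 45)²/45 = 225/45 = 5.0000
A: (37 − 30)²/30 = 49/30 = 1.6333
B: (23 − 45)²/45 = 484/45 = 10.7556
Sum = 17.389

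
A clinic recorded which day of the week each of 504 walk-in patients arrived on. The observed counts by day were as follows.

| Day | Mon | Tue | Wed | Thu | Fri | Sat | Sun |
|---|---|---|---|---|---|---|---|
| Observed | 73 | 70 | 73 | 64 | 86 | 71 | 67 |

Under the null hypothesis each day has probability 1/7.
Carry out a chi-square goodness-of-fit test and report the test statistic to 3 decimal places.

4.056

Under H₀ each category has probability 1/7, so each expected count is 504/7 = 72.
χ² = (73−72)²/72 + (70−72)²/72 + (73−72)²/72 + (64−72)²/72 + (86−72)²/72 + (71−72)²/72 + (67−72)²/72
   = 0.0139 + 0.0556 + 0.0139 + 0.8889 + 2.7222 + 0.0139 + 0.3472
Sum = 4.056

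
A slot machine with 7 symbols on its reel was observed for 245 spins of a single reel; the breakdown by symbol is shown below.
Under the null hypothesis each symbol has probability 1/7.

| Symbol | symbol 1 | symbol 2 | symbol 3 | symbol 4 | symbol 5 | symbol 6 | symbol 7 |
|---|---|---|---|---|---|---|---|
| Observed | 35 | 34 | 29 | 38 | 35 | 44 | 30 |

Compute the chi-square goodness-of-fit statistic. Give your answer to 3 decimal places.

4.343

Under H₀ each category has probability 1/7, so each expected count is 245/7 = 35.
χ² = (35−35)²/35 + (34−35)²/35 + (29−35)²/35 + (38−35)²/35 + (35−35)²/35 + (44−35)²/35 + (30−35)²/35
   = 0.0000 + 0.0286 + 1.0286 + 0.2571 + 0.0000 + 2.3143 + 0.7143
Sum = 4.343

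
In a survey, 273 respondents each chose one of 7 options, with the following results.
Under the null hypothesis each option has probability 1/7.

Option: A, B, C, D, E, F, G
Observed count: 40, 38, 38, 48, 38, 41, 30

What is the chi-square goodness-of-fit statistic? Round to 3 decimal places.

Expected count for each of the 7 categories: 273/7 = 39.
A: (40 − 39)²/39 = 1/39 = 0.0256
B: (38 − 39)²/39 = 1/39 = 0.0256
C: (38 − 39)²/39 = 1/39 = 0.0256
D: (48 − 39)²/39 = 81/39 = 2.0769
E: (38 − 39)²/39 = 1/39 = 0.0256
F: (41 − 39)²/39 = 4/39 = 0.1026
G: (30 − 39)²/39 = 81/39 = 2.0769
Sum = 4.359

4.359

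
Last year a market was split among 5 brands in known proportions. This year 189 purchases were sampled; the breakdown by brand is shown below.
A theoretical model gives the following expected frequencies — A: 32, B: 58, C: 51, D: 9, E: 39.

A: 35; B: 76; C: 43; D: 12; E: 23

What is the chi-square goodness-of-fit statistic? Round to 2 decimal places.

cat         O        E   (O−E)²/E
A          35       32      0.281
B          76       58      5.586
C          43       51      1.255
D          12        9      1.000
E          23       39      6.564
Sum = 14.69

14.69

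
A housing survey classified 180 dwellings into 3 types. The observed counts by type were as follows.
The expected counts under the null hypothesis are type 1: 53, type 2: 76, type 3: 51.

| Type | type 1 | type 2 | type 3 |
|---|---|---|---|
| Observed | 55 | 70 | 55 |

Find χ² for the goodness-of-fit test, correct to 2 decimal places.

χ² = (55−53)²/53 + (70−76)²/76 + (55−51)²/51
   = 0.075 + 0.474 + 0.314
Sum = 0.86

0.86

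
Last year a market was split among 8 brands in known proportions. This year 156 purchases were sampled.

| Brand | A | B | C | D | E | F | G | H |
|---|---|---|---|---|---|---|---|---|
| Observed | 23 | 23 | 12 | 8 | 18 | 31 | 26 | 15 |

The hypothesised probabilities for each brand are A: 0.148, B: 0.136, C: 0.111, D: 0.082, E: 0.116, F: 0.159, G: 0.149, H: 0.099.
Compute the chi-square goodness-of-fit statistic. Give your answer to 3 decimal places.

Expected counts E_i = n·p_i: 156×0.148 = 23.088, 156×0.136 = 21.216, 156×0.111 = 17.316, 156×0.082 = 12.792, 156×0.116 = 18.096, 156×0.159 = 24.804, 156×0.149 = 23.244, 156×0.099 = 15.444.
cat         O        E   (O−E)²/E
A          23   23.088     0.0003
B          23   21.216     0.1500
C          12   17.316     1.6320
D           8   12.792     1.7951
E          18   18.096     0.0005
F          31   24.804     1.5478
G          26   23.244     0.3268
H          15   15.444     0.0128
Sum = 5.465

5.465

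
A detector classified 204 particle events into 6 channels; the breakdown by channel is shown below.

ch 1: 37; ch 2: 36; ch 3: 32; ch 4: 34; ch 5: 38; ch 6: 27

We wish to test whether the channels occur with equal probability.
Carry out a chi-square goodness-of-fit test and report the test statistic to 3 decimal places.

Under H₀ each category has probability 1/6, so each expected count is 204/6 = 34.
ch 1: (37 − 34)²/34 = 9/34 = 0.2647
ch 2: (36 − 34)²/34 = 4/34 = 0.1176
ch 3: (32 − 34)²/34 = 4/34 = 0.1176
ch 4: (34 − 34)²/34 = 0/34 = 0.0000
ch 5: (38 − 34)²/34 = 16/34 = 0.4706
ch 6: (27 − 34)²/34 = 49/34 = 1.4412
Sum = 2.412

2.412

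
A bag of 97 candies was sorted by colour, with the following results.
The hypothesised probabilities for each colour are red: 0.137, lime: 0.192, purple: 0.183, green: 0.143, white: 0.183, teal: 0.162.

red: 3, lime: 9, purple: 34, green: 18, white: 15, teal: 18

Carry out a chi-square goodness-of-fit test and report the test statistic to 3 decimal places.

29.802

Expected counts E_i = n·p_i: 97×0.137 = 13.289, 97×0.192 = 18.624, 97×0.183 = 17.751, 97×0.143 = 13.871, 97×0.183 = 17.751, 97×0.162 = 15.714.
cat         O        E   (O−E)²/E
red         3   13.289     7.9663
lime        9   18.624     4.9732
purple     34   17.751    14.8741
green      18   13.871     1.2291
white      15   17.751     0.4263
teal       18   15.714     0.3326
Sum = 29.802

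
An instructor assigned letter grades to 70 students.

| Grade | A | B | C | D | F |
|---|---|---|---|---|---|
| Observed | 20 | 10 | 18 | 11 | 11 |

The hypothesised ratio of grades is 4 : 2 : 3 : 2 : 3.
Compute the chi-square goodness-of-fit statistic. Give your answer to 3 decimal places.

Ratio total = 14. Expected counts: 70×4/14 = 20, 70×2/14 = 10, 70×3/14 = 15, 70×2/14 = 10, 70×3/14 = 15.
A: (20 − 20)²/20 = 0/20 = 0.0000
B: (10 − 10)²/10 = 0/10 = 0.0000
C: (18 − 15)²/15 = 9/15 = 0.6000
D: (11 − 10)²/10 = 1/10 = 0.1000
F: (11 − 15)²/15 = 16/15 = 1.0667
Sum = 1.767

1.767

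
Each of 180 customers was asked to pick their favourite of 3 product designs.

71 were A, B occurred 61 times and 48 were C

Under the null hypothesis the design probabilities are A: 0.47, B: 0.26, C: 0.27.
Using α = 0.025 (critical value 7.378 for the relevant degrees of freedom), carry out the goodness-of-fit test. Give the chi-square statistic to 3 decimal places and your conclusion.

Expected counts E_i = n·p_i: 180×0.47 = 84.6, 180×0.26 = 46.8, 180×0.27 = 48.6.
cat         O        E   (O−E)²/E
A          71     84.6     2.1863
B          61     46.8     4.3085
C          48     48.6     0.0074
Sum = 6.502
df = 2. Since 6.502 < 7.378, we do not reject H₀.

6.502; do not reject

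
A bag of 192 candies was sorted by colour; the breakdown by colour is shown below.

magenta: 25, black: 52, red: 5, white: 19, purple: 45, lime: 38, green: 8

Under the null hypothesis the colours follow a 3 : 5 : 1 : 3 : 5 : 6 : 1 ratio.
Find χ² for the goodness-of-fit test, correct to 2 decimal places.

8.52

Ratio total = 24. Expected counts: 192×3/24 = 24, 192×5/24 = 40, 192×1/24 = 8, 192×3/24 = 24, 192×5/24 = 40, 192×6/24 = 48, 192×1/24 = 8.
cat          O        E   (O−E)²/E
magenta     25       24      0.042
black       52       40      3.600
red          5        8      1.125
white       19       24      1.042
purple      45       40      0.625
lime        38       48      2.083
green        8        8      0.000
Sum = 8.52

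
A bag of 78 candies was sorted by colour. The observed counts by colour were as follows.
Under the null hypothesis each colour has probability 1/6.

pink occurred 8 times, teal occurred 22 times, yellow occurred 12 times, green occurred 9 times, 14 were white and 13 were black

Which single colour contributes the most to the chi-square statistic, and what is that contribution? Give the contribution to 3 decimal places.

Under H₀ each category has probability 1/6, so each expected count is 78/6 = 13.
cat         O        E   (O−E)²/E
pink        8       13     1.9231
teal       22       13     6.2308
yellow     12       13     0.0769
green       9       13     1.2308
white      14       13     0.0769
black      13       13     0.0000
The largest term is for teal: 6.231.

teal, 6.231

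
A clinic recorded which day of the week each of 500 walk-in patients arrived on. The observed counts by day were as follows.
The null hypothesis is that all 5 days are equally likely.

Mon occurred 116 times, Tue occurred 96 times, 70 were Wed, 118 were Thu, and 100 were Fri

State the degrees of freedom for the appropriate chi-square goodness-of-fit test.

4

There are k = 5 categories and no parameters were estimated from the data, so df = 5 − 1 = 4.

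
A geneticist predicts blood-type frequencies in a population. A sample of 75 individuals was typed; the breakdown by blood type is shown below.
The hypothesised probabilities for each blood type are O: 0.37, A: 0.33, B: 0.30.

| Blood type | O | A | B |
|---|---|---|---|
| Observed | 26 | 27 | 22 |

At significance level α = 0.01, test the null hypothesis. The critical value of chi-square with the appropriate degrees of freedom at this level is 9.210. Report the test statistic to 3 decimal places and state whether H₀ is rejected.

0.326; do not reject

Expected counts E_i = n·p_i: 75×0.37 = 27.75, 75×0.33 = 24.75, 75×0.30 = 22.5.
χ² = (26−27.75)²/27.75 + (27−24.75)²/24.75 + (22−22.5)²/22.5
   = 0.1104 + 0.2045 + 0.0111
Sum = 0.326
df = 2. Since 0.326 < 9.210, we do not reject H₀.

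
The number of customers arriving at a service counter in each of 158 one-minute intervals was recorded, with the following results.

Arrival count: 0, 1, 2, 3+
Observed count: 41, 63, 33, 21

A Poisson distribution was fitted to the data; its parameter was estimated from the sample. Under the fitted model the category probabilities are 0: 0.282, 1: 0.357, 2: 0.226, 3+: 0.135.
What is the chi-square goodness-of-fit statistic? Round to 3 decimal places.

Expected counts E_i = n·p_i: 158×0.282 = 44.556, 158×0.357 = 56.406, 158×0.226 = 35.708, 158×0.135 = 21.33.
0: (41 − 44.556)²/44.556 = 12.645136/44.556 = 0.2838
1: (63 − 56.406)²/56.406 = 43.480836/56.406 = 0.7709
2: (33 − 35.708)²/35.708 = 7.333264/35.708 = 0.2054
3+: (21 − 21.33)²/21.33 = 0.1089/21.33 = 0.0051
Sum = 1.265

1.265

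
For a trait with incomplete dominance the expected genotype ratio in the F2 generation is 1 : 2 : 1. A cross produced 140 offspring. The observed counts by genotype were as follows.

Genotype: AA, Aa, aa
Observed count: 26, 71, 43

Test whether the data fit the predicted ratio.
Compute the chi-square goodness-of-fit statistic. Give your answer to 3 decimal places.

4.157

Ratio total = 4. Expected counts: 140×1/4 = 35, 140×2/4 = 70, 140×1/4 = 35.
cat         O        E   (O−E)²/E
AA         26       35     2.3143
Aa         71       70     0.0143
aa         43       35     1.8286
Sum = 4.157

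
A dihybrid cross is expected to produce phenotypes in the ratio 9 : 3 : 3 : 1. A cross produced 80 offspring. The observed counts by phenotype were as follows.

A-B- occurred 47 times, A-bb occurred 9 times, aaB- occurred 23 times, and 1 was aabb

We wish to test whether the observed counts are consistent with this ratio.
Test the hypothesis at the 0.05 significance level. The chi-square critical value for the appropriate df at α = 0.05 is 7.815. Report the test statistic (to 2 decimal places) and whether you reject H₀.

Ratio total = 16. Expected counts: 80×9/16 = 45, 80×3/16 = 15, 80×3/16 = 15, 80×1/16 = 5.
χ² = (47−45)²/45 + (9−15)²/15 + (23−15)²/15 + (1−5)²/5
   = 0.089 + 2.400 + 4.267 + 3.200
Sum = 9.96
df = 3. Since 9.96 > 7.815, we reject H₀.

9.96; reject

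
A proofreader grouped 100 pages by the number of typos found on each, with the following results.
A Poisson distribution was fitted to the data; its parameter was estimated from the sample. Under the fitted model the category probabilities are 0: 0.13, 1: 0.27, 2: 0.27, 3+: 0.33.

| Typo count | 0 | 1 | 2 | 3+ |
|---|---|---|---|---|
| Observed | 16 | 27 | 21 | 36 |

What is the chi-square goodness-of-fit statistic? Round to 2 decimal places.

Expected counts E_i = n·p_i: 100×0.13 = 13, 100×0.27 = 27, 100×0.27 = 27, 100×0.33 = 33.
0: (16 − 13)²/13 = 9/13 = 0.692
1: (27 − 27)²/27 = 0/27 = 0.000
2: (21 − 27)²/27 = 36/27 = 1.333
3+: (36 − 33)²/33 = 9/33 = 0.273
Sum = 2.30

2.30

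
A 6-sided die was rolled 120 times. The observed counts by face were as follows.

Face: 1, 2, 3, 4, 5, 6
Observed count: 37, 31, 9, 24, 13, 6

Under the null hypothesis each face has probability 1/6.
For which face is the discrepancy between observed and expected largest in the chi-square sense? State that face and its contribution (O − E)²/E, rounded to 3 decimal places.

Under H₀ each category has probability 1/6, so each expected count is 120/6 = 20.
1: (37 − 20)²/20 = 289/20 = 14.4500
2: (31 − 20)²/20 = 121/20 = 6.0500
3: (9 − 20)²/20 = 121/20 = 6.0500
4: (24 − 20)²/20 = 16/20 = 0.8000
5: (13 − 20)²/20 = 49/20 = 2.4500
6: (6 − 20)²/20 = 196/20 = 9.8000
The largest term is for 1: 14.450.

1, 14.450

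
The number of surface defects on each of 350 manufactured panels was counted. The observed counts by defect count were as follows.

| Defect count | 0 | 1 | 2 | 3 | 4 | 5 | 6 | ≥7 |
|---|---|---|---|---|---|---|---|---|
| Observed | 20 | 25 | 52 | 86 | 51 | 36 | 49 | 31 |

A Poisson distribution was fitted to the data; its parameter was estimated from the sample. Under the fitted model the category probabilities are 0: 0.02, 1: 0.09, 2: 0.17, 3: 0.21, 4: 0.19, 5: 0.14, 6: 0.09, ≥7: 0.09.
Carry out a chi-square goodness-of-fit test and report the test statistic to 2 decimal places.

45.35

Expected counts E_i = n·p_i: 350×0.02 = 7, 350×0.09 = 31.5, 350×0.17 = 59.5, 350×0.21 = 73.5, 350×0.19 = 66.5, 350×0.14 = 49, 350×0.09 = 31.5, 350×0.09 = 31.5.
χ² = (20−7)²/7 + (25−31.5)²/31.5 + (52−59.5)²/59.5 + (86−73.5)²/73.5 + (51−66.5)²/66.5 + (36−49)²/49 + (49−31.5)²/31.5 + (31−31.5)²/31.5
   = 24.143 + 1.341 + 0.945 + 2.126 + 3.613 + 3.449 + 9.722 + 0.008
Sum = 45.35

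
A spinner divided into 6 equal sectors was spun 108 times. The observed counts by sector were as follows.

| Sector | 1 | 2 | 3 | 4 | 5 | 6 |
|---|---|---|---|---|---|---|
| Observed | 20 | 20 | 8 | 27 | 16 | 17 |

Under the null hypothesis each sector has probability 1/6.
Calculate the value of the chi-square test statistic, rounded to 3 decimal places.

10.778

Expected count for each of the 6 categories: 108/6 = 18.
χ² = (20−18)²/18 + (20−18)²/18 + (8−18)²/18 + (27−18)²/18 + (16−18)²/18 + (17−18)²/18
   = 0.2222 + 0.2222 + 5.5556 + 4.5000 + 0.2222 + 0.0556
Sum = 10.778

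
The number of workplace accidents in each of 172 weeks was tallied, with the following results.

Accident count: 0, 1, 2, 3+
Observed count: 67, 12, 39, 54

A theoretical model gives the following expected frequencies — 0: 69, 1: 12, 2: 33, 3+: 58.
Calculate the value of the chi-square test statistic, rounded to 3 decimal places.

1.425

χ² = (67−69)²/69 + (12−12)²/12 + (39−33)²/33 + (54−58)²/58
   = 0.0580 + 0.0000 + 1.0909 + 0.2759
Sum = 1.425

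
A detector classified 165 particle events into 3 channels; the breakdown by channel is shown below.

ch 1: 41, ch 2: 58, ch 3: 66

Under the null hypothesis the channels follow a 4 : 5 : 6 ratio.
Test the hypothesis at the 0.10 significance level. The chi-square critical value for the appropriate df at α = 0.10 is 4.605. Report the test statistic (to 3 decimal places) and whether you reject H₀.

Ratio total = 15. Expected counts: 165×4/15 = 44, 165×5/15 = 55, 165×6/15 = 66.
ch 1: (41 − 44)²/44 = 9/44 = 0.2045
ch 2: (58 − 55)²/55 = 9/55 = 0.1636
ch 3: (66 − 66)²/66 = 0/66 = 0.0000
Sum = 0.368
df = 2. Since 0.368 < 4.605, we do not reject H₀.

0.368; do not reject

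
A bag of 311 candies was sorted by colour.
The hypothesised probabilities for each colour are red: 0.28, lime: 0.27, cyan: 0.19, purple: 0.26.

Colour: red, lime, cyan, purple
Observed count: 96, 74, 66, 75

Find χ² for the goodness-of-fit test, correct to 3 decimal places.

3.330

Expected counts E_i = n·p_i: 311×0.28 = 87.08, 311×0.27 = 83.97, 311×0.19 = 59.09, 311×0.26 = 80.86.
red: (96 − 87.08)²/87.08 = 79.5664/87.08 = 0.9137
lime: (74 − 83.97)²/83.97 = 99.4009/83.97 = 1.1838
cyan: (66 − 59.09)²/59.09 = 47.7481/59.09 = 0.8081
purple: (75 − 80.86)²/80.86 = 34.3396/80.86 = 0.4247
Sum = 3.330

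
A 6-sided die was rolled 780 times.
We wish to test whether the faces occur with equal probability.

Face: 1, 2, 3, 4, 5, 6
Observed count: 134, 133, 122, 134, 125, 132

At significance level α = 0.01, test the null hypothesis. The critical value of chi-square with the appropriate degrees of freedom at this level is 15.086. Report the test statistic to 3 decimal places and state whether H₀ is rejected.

Under H₀ each category has probability 1/6, so each expected count is 780/6 = 130.
1: (134 − 130)²/130 = 16/130 = 0.1231
2: (133 − 130)²/130 = 9/130 = 0.0692
3: (122 − 130)²/130 = 64/130 = 0.4923
4: (134 − 130)²/130 = 16/130 = 0.1231
5: (125 − 130)²/130 = 25/130 = 0.1923
6: (132 − 130)²/130 = 4/130 = 0.0308
Sum = 1.031
df = 5. Since 1.031 < 15.086, we do not reject H₀.

1.031; do not reject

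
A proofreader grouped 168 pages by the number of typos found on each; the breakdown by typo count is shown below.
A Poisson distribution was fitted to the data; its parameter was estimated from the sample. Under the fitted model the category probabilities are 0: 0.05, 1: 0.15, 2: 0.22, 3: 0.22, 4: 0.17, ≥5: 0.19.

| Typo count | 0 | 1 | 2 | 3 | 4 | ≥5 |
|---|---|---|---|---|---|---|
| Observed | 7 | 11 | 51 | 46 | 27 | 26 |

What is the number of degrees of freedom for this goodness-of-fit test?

There are k = 6 categories and 1 parameter estimated from the data, so df = 6 − 1 − 1 = 4.

4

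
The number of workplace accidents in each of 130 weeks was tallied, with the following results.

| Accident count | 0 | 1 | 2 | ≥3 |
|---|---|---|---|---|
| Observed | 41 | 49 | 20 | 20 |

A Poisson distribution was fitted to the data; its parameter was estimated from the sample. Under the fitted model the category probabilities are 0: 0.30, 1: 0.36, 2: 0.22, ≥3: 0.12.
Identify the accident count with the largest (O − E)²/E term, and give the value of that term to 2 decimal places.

2, 2.59

Expected counts E_i = n·p_i: 130×0.30 = 39, 130×0.36 = 46.8, 130×0.22 = 28.6, 130×0.12 = 15.6.
χ² = (41−39)²/39 + (49−46.8)²/46.8 + (20−28.6)²/28.6 + (20−15.6)²/15.6
   = 0.103 + 0.103 + 2.586 + 1.241
The largest term is for 2: 2.59.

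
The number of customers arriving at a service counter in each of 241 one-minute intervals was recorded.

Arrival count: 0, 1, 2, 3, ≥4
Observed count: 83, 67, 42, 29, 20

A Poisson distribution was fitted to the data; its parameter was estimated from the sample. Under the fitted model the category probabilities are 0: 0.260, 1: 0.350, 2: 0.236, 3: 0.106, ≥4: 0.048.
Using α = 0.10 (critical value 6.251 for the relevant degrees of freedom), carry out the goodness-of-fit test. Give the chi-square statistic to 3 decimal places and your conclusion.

20.675; reject

Expected counts E_i = n·p_i: 241×0.260 = 62.66, 241×0.350 = 84.35, 241×0.236 = 56.876, 241×0.106 = 25.546, 241×0.048 = 11.568.
cat         O        E   (O−E)²/E
0          83    62.66     6.6025
1          67    84.35     3.5687
2          42   56.876     3.8908
3          29   25.546     0.4670
≥4         20   11.568     6.1461
Sum = 20.675
df = 3. Since 20.675 > 6.251, we reject H₀.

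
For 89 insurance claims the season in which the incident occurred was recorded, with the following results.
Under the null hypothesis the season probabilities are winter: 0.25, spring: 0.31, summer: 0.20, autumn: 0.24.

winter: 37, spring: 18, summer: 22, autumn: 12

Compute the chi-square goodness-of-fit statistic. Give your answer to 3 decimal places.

Expected counts E_i = n·p_i: 89×0.25 = 22.25, 89×0.31 = 27.59, 89×0.20 = 17.8, 89×0.24 = 21.36.
χ² = (37−22.25)²/22.25 + (18−27.59)²/27.59 + (22−17.8)²/17.8 + (12−21.36)²/21.36
   = 9.7781 + 3.3334 + 0.9910 + 4.1016
Sum = 18.204

18.204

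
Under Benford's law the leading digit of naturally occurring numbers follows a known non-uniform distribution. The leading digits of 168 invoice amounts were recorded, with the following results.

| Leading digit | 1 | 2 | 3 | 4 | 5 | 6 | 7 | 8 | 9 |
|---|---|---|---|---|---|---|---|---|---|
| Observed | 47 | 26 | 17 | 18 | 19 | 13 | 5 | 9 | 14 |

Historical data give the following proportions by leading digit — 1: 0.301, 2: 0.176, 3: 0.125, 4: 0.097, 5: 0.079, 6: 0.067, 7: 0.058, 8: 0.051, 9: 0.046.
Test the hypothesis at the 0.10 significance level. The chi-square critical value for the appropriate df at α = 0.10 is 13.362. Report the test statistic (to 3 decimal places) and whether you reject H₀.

Expected counts E_i = n·p_i: 168×0.301 = 50.568, 168×0.176 = 29.568, 168×0.125 = 21, 168×0.097 = 16.296, 168×0.079 = 13.272, 168×0.067 = 11.256, 168×0.058 = 9.744, 168×0.051 = 8.568, 168×0.046 = 7.728.
cat         O        E   (O−E)²/E
1          47   50.568     0.2518
2          26   29.568     0.4306
3          17       21     0.7619
4          18   16.296     0.1782
5          19   13.272     2.4721
6          13   11.256     0.2702
7           5    9.744     2.3097
8           9    8.568     0.0218
9          14    7.728     5.0903
Sum = 11.787
df = 8. Since 11.787 < 13.362, we do not reject H₀.

11.787; do not reject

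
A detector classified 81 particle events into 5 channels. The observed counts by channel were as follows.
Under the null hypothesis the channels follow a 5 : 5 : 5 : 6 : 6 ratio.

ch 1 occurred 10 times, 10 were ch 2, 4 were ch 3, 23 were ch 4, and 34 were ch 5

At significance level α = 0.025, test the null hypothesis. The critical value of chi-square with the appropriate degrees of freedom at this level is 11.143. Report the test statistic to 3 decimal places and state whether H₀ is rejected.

Ratio total = 27. Expected counts: 81×5/27 = 15, 81×5/27 = 15, 81×5/27 = 15, 81×6/27 = 18, 81×6/27 = 18.
χ² = (10−15)²/15 + (10−15)²/15 + (4−15)²/15 + (23−18)²/18 + (34−18)²/18
   = 1.6667 + 1.6667 + 8.0667 + 1.3889 + 14.2222
Sum = 27.011
df = 4. Since 27.011 > 11.143, we reject H₀.

27.011; reject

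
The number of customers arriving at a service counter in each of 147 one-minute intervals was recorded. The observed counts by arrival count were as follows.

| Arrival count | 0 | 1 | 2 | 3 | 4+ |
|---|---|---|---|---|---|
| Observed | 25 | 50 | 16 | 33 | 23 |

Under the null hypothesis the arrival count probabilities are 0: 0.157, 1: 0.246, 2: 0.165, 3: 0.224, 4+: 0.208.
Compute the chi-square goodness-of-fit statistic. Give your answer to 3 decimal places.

Expected counts E_i = n·p_i: 147×0.157 = 23.079, 147×0.246 = 36.162, 147×0.165 = 24.255, 147×0.224 = 32.928, 147×0.208 = 30.576.
χ² = (25−23.079)²/23.079 + (50−36.162)²/36.162 + (16−24.255)²/24.255 + (33−32.928)²/32.928 + (23−30.576)²/30.576
   = 0.1599 + 5.2953 + 2.8095 + 0.0002 + 1.8772
Sum = 10.142

10.142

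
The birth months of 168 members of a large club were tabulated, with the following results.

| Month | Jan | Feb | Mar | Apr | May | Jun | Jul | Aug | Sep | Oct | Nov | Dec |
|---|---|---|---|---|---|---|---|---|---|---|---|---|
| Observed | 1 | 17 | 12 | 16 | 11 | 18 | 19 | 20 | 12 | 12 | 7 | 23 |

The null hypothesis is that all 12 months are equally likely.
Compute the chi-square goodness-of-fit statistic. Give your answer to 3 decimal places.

Expected count for each of the 12 categories: 168/12 = 14.
Jan: (1 − 14)²/14 = 169/14 = 12.0714
Feb: (17 − 14)²/14 = 9/14 = 0.6429
Mar: (12 − 14)²/14 = 4/14 = 0.2857
Apr: (16 − 14)²/14 = 4/14 = 0.2857
May: (11 − 14)²/14 = 9/14 = 0.6429
Jun: (18 − 14)²/14 = 16/14 = 1.1429
Jul: (19 − 14)²/14 = 25/14 = 1.7857
Aug: (20 − 14)²/14 = 36/14 = 2.5714
Sep: (12 − 14)²/14 = 4/14 = 0.2857
Oct: (12 − 14)²/14 = 4/14 = 0.2857
Nov: (7 − 14)²/14 = 49/14 = 3.5000
Dec: (23 − 14)²/14 = 81/14 = 5.7857
Sum = 29.286

29.286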